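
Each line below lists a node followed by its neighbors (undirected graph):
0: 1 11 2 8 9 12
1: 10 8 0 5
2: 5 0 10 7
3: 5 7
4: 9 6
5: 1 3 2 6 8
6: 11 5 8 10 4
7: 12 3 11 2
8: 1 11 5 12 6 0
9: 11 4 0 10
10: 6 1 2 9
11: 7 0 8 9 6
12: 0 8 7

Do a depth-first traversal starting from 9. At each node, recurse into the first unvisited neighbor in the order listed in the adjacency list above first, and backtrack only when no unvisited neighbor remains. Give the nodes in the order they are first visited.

Visit 9
9 → 11
11 → 7
7 → 12
12 → 0
0 → 1
1 → 10
10 → 6
6 → 5
5 → 3
5 → 2
5 → 8
6 → 4

9 → 11 → 7 → 12 → 0 → 1 → 10 → 6 → 5 → 3 → 2 → 8 → 4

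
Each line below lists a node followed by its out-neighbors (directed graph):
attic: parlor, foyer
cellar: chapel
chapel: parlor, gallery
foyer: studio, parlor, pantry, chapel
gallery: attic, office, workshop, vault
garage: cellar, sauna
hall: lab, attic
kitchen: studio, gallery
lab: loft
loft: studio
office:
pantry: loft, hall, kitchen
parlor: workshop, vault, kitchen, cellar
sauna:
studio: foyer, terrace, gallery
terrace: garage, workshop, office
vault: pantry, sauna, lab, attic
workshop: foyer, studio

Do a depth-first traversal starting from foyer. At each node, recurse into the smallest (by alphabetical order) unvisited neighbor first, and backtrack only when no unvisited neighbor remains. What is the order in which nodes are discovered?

foyer, chapel, gallery, attic, parlor, cellar, kitchen, studio, terrace, garage, sauna, office, workshop, vault, lab, loft, pantry, hall

Visit foyer
foyer → chapel
chapel → gallery
gallery → attic
attic → parlor
parlor → cellar
parlor → kitchen
kitchen → studio
studio → terrace
terrace → garage
garage → sauna
terrace → office
terrace → workshop
parlor → vault
vault → lab
lab → loft
vault → pantry
pantry → hall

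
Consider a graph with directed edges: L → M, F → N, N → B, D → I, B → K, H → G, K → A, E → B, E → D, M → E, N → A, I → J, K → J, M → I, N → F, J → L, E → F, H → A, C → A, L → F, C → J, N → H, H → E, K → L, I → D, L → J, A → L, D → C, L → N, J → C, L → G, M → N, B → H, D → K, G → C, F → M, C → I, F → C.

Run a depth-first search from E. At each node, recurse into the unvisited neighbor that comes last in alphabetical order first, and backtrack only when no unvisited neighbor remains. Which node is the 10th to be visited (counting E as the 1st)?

I

Visit E
E → F
F → N
N → H
H → G
G → C
C → J
J → L
L → M
M → I
I → D
D → K
K → A
N → B

Visit order: E, F, N, H, G, C, J, L, M, I, D, K, A, B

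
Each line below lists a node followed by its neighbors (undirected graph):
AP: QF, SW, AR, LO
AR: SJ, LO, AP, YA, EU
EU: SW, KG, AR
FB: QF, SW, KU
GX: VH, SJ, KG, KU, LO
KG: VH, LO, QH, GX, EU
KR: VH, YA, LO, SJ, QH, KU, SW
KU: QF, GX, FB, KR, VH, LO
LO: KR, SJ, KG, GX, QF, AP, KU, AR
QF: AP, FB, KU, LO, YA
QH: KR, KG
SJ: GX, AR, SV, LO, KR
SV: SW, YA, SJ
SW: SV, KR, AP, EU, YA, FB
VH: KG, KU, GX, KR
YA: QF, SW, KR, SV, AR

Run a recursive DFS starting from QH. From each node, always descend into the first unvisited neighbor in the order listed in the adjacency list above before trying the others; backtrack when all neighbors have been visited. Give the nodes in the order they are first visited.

Visit QH
QH → KR
KR → VH
VH → KG
KG → LO
LO → SJ
SJ → GX
GX → KU
KU → QF
QF → AP
AP → SW
SW → SV
SV → YA
YA → AR
AR → EU
SW → FB

QH → KR → VH → KG → LO → SJ → GX → KU → QF → AP → SW → SV → YA → AR → EU → FB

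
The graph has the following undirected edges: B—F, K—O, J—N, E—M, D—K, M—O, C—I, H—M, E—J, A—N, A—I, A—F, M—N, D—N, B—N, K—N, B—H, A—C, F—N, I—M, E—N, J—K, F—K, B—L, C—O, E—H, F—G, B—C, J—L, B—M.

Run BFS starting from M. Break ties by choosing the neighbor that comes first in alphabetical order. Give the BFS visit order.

M B E H I N O C F L J A D K G

Visit M; enqueue B, E, H, I, N, O → queue [B, E, H, I, N, O]
Visit B; enqueue C, F, L → queue [E, H, I, N, O, C, F, L]
Visit E; enqueue J → queue [H, I, N, O, C, F, L, J]
Visit H → queue [I, N, O, C, F, L, J]
Visit I; enqueue A → queue [N, O, C, F, L, J, A]
Visit N; enqueue D, K → queue [O, C, F, L, J, A, D, K]
Visit O → queue [C, F, L, J, A, D, K]
Visit C → queue [F, L, J, A, D, K]
Visit F; enqueue G → queue [L, J, A, D, K, G]
Visit L → queue [J, A, D, K, G]
Visit J → queue [A, D, K, G]
Visit A → queue [D, K, G]
Visit D → queue [K, G]
Visit K → queue [G]
Visit G → queue []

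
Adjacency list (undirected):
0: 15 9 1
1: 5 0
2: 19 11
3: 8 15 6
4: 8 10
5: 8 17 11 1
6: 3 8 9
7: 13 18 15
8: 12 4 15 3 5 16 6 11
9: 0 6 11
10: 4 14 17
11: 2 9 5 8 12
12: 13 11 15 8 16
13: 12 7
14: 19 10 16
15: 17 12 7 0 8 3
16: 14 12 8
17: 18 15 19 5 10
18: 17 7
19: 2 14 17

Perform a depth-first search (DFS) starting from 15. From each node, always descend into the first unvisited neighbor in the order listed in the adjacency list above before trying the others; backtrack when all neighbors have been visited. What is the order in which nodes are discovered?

Visit 15
15 → 17
17 → 18
18 → 7
7 → 13
13 → 12
12 → 11
11 → 2
2 → 19
19 → 14
14 → 10
10 → 4
4 → 8
8 → 3
3 → 6
6 → 9
9 → 0
0 → 1
1 → 5
8 → 16

15 -> 17 -> 18 -> 7 -> 13 -> 12 -> 11 -> 2 -> 19 -> 14 -> 10 -> 4 -> 8 -> 3 -> 6 -> 9 -> 0 -> 1 -> 5 -> 16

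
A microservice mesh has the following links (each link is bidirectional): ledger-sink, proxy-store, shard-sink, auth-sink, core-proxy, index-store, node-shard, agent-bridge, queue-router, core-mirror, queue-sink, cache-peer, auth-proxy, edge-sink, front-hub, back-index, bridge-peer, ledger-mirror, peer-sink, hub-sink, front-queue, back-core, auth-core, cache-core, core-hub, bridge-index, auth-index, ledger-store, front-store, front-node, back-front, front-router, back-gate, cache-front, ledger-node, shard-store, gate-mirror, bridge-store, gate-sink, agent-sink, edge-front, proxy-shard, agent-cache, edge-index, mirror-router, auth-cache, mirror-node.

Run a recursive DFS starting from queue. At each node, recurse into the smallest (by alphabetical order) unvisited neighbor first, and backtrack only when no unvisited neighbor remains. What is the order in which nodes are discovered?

queue front back core auth cache agent bridge index edge sink gate mirror ledger node shard proxy store router hub peer

Visit queue
queue → front
front → back
back → core
core → auth
auth → cache
cache → agent
agent → bridge
bridge → index
index → edge
edge → sink
sink → gate
gate → mirror
mirror → ledger
ledger → node
node → shard
shard → proxy
proxy → store
mirror → router
sink → hub
sink → peer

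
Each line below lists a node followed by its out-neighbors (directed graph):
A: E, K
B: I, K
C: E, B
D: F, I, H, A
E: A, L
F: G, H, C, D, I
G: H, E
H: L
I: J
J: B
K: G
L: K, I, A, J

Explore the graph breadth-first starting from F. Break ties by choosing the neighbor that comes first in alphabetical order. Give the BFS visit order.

F, C, D, G, H, I, B, E, A, L, J, K

Visit F; enqueue C, D, G, H, I → queue [C, D, G, H, I]
Visit C; enqueue B, E → queue [D, G, H, I, B, E]
Visit D; enqueue A → queue [G, H, I, B, E, A]
Visit G → queue [H, I, B, E, A]
Visit H; enqueue L → queue [I, B, E, A, L]
Visit I; enqueue J → queue [B, E, A, L, J]
Visit B; enqueue K → queue [E, A, L, J, K]
Visit E → queue [A, L, J, K]
Visit A → queue [L, J, K]
Visit L → queue [J, K]
Visit J → queue [K]
Visit K → queue []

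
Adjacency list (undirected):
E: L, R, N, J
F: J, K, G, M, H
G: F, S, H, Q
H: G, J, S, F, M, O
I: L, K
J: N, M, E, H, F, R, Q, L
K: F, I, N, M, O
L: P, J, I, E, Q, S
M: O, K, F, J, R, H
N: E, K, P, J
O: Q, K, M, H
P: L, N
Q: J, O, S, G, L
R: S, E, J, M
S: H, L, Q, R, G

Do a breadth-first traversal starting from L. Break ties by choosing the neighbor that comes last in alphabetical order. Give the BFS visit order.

Visit L; enqueue S, Q, P, J, I, E → queue [S, Q, P, J, I, E]
Visit S; enqueue R, H, G → queue [Q, P, J, I, E, R, H, G]
Visit Q; enqueue O → queue [P, J, I, E, R, H, G, O]
Visit P; enqueue N → queue [J, I, E, R, H, G, O, N]
Visit J; enqueue M, F → queue [I, E, R, H, G, O, N, M, F]
Visit I; enqueue K → queue [E, R, H, G, O, N, M, F, K]
Visit E → queue [R, H, G, O, N, M, F, K]
Visit R → queue [H, G, O, N, M, F, K]
Visit H → queue [G, O, N, M, F, K]
Visit G → queue [O, N, M, F, K]
Visit O → queue [N, M, F, K]
Visit N → queue [M, F, K]
Visit M → queue [F, K]
Visit F → queue [K]
Visit K → queue []

L → S → Q → P → J → I → E → R → H → G → O → N → M → F → K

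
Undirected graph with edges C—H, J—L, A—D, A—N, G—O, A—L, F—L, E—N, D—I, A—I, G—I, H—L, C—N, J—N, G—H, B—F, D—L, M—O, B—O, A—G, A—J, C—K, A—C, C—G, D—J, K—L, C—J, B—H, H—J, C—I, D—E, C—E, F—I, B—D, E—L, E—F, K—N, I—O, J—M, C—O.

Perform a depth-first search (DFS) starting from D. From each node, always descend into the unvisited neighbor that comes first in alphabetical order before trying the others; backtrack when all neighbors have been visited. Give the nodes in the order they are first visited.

Visit D
D → A
A → C
C → E
E → F
F → B
B → H
H → G
G → I
I → O
O → M
M → J
J → L
L → K
K → N

D, A, C, E, F, B, H, G, I, O, M, J, L, K, N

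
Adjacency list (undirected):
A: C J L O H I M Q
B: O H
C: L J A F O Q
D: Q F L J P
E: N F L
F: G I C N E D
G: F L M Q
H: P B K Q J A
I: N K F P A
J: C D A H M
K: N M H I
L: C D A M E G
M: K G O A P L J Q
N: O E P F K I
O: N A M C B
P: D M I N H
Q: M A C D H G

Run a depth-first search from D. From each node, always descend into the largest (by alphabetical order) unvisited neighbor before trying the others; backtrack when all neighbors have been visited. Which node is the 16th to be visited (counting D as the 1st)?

Visit D
D → Q
Q → M
M → P
P → N
N → O
O → C
C → L
L → G
G → F
F → I
I → K
K → H
H → J
J → A
H → B
F → E

Visit order: D, Q, M, P, N, O, C, L, G, F, I, K, H, J, A, B, E

B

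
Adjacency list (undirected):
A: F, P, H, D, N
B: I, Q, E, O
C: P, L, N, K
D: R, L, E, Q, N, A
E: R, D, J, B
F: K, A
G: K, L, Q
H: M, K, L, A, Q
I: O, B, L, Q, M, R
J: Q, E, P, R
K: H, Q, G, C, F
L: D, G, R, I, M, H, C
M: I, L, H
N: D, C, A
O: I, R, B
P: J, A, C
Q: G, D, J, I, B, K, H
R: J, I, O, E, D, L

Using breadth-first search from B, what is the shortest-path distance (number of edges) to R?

2

Level 0: B
Level 1: E, I, O, Q
Level 2: D, G, H, J, K, L, M, R
Level 3: A, C, F, N, P
R first appears at level 2.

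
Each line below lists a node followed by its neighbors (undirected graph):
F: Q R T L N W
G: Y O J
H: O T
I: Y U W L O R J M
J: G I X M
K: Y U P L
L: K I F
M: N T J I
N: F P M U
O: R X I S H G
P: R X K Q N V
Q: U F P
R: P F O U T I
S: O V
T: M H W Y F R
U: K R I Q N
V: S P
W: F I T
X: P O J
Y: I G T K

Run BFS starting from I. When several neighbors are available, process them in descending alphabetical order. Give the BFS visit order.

I Y W U R O M L J T K G F Q N P X S H V

Visit I; enqueue Y, W, U, R, O, M, L, J → queue [Y, W, U, R, O, M, L, J]
Visit Y; enqueue T, K, G → queue [W, U, R, O, M, L, J, T, K, G]
Visit W; enqueue F → queue [U, R, O, M, L, J, T, K, G, F]
Visit U; enqueue Q, N → queue [R, O, M, L, J, T, K, G, F, Q, N]
Visit R; enqueue P → queue [O, M, L, J, T, K, G, F, Q, N, P]
Visit O; enqueue X, S, H → queue [M, L, J, T, K, G, F, Q, N, P, X, S, H]
Visit M → queue [L, J, T, K, G, F, Q, N, P, X, S, H]
Visit L → queue [J, T, K, G, F, Q, N, P, X, S, H]
Visit J → queue [T, K, G, F, Q, N, P, X, S, H]
Visit T → queue [K, G, F, Q, N, P, X, S, H]
Visit K → queue [G, F, Q, N, P, X, S, H]
Visit G → queue [F, Q, N, P, X, S, H]
Visit F → queue [Q, N, P, X, S, H]
Visit Q → queue [N, P, X, S, H]
Visit N → queue [P, X, S, H]
Visit P; enqueue V → queue [X, S, H, V]
Visit X → queue [S, H, V]
Visit S → queue [H, V]
Visit H → queue [V]
Visit V → queue []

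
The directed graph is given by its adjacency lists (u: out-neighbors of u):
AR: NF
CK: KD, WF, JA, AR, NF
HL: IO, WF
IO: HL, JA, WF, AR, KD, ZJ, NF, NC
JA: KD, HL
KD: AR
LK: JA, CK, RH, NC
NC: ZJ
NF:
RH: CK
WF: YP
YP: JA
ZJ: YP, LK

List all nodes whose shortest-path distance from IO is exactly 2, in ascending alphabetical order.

LK, YP

Level 0: IO
Level 1: AR, HL, JA, KD, NC, NF, WF, ZJ
Level 2: LK, YP
Level 3: CK, RH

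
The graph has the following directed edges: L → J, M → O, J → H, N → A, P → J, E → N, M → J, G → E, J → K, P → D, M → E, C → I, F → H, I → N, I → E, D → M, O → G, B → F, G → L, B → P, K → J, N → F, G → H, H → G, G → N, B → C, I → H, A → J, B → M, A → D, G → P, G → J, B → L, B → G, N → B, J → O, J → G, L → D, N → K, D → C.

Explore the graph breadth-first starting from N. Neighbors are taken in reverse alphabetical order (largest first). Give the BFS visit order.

Visit N; enqueue K, F, B, A → queue [K, F, B, A]
Visit K; enqueue J → queue [F, B, A, J]
Visit F; enqueue H → queue [B, A, J, H]
Visit B; enqueue P, M, L, G, C → queue [A, J, H, P, M, L, G, C]
Visit A; enqueue D → queue [J, H, P, M, L, G, C, D]
Visit J; enqueue O → queue [H, P, M, L, G, C, D, O]
Visit H → queue [P, M, L, G, C, D, O]
Visit P → queue [M, L, G, C, D, O]
Visit M; enqueue E → queue [L, G, C, D, O, E]
Visit L → queue [G, C, D, O, E]
Visit G → queue [C, D, O, E]
Visit C; enqueue I → queue [D, O, E, I]
Visit D → queue [O, E, I]
Visit O → queue [E, I]
Visit E → queue [I]
Visit I → queue []

N, K, F, B, A, J, H, P, M, L, G, C, D, O, E, I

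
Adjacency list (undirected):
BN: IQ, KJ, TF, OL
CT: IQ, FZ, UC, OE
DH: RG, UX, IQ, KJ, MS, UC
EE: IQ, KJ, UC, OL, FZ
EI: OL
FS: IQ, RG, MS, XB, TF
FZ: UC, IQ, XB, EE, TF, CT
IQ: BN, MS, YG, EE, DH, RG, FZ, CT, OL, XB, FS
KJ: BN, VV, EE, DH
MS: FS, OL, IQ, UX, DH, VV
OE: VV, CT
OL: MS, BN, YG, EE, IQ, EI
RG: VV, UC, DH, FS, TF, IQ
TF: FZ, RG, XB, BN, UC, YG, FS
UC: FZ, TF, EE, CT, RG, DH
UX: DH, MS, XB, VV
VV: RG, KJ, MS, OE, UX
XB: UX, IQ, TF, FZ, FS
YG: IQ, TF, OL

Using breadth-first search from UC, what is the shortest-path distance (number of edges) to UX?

Level 0: UC
Level 1: CT, DH, EE, FZ, RG, TF
Level 2: BN, FS, IQ, KJ, MS, OE, OL, UX, VV, XB, YG
Level 3: EI
UX first appears at level 2.

2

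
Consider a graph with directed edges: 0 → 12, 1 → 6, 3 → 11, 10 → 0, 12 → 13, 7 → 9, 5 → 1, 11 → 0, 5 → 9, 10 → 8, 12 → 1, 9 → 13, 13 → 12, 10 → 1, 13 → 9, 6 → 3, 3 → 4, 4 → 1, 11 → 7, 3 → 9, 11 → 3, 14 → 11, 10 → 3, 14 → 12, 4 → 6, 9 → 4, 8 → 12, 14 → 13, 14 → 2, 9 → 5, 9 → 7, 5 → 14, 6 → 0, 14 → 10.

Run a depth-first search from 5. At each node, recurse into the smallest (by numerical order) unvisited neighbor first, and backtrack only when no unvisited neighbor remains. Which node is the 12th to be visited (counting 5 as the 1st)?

14

Visit 5
5 → 1
1 → 6
6 → 0
0 → 12
12 → 13
13 → 9
9 → 4
9 → 7
6 → 3
3 → 11
5 → 14
14 → 2
14 → 10
10 → 8

Visit order: 5, 1, 6, 0, 12, 13, 9, 4, 7, 3, 11, 14, 2, 10, 8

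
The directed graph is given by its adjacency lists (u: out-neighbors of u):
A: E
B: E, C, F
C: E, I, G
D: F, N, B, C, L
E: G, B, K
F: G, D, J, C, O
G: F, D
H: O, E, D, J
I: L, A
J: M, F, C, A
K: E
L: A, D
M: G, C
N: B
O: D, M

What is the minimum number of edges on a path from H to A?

2

Level 0: H
Level 1: D, E, J, O
Level 2: A, B, C, F, G, K, L, M, N
Level 3: I
A first appears at level 2.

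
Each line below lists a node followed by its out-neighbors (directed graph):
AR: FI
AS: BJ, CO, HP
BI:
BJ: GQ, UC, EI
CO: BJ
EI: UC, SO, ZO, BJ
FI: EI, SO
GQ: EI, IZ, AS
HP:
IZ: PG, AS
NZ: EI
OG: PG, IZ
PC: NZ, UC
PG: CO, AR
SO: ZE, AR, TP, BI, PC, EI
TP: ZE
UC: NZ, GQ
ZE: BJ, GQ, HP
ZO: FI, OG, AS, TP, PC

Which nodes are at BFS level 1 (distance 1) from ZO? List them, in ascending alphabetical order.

Level 0: ZO
Level 1: AS, FI, OG, PC, TP
Level 2: BJ, CO, EI, HP, IZ, NZ, PG, SO, UC, ZE
Level 3: AR, BI, GQ

AS, FI, OG, PC, TP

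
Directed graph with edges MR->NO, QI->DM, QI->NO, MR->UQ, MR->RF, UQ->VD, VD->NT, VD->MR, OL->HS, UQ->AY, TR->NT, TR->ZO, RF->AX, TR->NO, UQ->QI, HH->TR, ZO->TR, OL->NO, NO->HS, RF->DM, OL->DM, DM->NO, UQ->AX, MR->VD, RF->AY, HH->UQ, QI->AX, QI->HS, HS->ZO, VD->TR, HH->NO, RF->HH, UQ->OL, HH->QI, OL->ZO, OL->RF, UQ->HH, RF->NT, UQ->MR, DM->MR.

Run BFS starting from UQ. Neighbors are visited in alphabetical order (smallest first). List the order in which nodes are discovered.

UQ AX AY HH MR OL QI VD NO TR RF DM HS ZO NT

Visit UQ; enqueue AX, AY, HH, MR, OL, QI, VD → queue [AX, AY, HH, MR, OL, QI, VD]
Visit AX → queue [AY, HH, MR, OL, QI, VD]
Visit AY → queue [HH, MR, OL, QI, VD]
Visit HH; enqueue NO, TR → queue [MR, OL, QI, VD, NO, TR]
Visit MR; enqueue RF → queue [OL, QI, VD, NO, TR, RF]
Visit OL; enqueue DM, HS, ZO → queue [QI, VD, NO, TR, RF, DM, HS, ZO]
Visit QI → queue [VD, NO, TR, RF, DM, HS, ZO]
Visit VD; enqueue NT → queue [NO, TR, RF, DM, HS, ZO, NT]
Visit NO → queue [TR, RF, DM, HS, ZO, NT]
Visit TR → queue [RF, DM, HS, ZO, NT]
Visit RF → queue [DM, HS, ZO, NT]
Visit DM → queue [HS, ZO, NT]
Visit HS → queue [ZO, NT]
Visit ZO → queue [NT]
Visit NT → queue []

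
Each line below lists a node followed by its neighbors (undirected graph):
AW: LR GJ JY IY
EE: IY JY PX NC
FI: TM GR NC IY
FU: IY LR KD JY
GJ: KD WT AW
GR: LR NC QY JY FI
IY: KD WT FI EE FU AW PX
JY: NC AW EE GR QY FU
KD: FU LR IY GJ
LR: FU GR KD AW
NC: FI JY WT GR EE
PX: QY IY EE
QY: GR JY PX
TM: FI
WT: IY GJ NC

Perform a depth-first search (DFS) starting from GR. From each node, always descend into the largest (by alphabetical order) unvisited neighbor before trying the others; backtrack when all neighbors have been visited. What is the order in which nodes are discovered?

GR, QY, PX, IY, WT, NC, JY, FU, LR, KD, GJ, AW, EE, FI, TM

Visit GR
GR → QY
QY → PX
PX → IY
IY → WT
WT → NC
NC → JY
JY → FU
FU → LR
LR → KD
KD → GJ
GJ → AW
JY → EE
NC → FI
FI → TM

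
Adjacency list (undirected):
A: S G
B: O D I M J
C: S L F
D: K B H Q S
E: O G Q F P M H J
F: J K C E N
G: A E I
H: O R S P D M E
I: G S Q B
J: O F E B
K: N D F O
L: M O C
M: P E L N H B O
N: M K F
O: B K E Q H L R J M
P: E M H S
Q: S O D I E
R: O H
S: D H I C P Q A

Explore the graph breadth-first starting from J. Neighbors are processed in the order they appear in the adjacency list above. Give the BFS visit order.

J, O, F, E, B, K, Q, H, L, R, M, C, N, G, P, D, I, S, A

Visit J; enqueue O, F, E, B → queue [O, F, E, B]
Visit O; enqueue K, Q, H, L, R, M → queue [F, E, B, K, Q, H, L, R, M]
Visit F; enqueue C, N → queue [E, B, K, Q, H, L, R, M, C, N]
Visit E; enqueue G, P → queue [B, K, Q, H, L, R, M, C, N, G, P]
Visit B; enqueue D, I → queue [K, Q, H, L, R, M, C, N, G, P, D, I]
Visit K → queue [Q, H, L, R, M, C, N, G, P, D, I]
Visit Q; enqueue S → queue [H, L, R, M, C, N, G, P, D, I, S]
Visit H → queue [L, R, M, C, N, G, P, D, I, S]
Visit L → queue [R, M, C, N, G, P, D, I, S]
Visit R → queue [M, C, N, G, P, D, I, S]
Visit M → queue [C, N, G, P, D, I, S]
Visit C → queue [N, G, P, D, I, S]
Visit N → queue [G, P, D, I, S]
Visit G; enqueue A → queue [P, D, I, S, A]
Visit P → queue [D, I, S, A]
Visit D → queue [I, S, A]
Visit I → queue [S, A]
Visit S → queue [A]
Visit A → queue []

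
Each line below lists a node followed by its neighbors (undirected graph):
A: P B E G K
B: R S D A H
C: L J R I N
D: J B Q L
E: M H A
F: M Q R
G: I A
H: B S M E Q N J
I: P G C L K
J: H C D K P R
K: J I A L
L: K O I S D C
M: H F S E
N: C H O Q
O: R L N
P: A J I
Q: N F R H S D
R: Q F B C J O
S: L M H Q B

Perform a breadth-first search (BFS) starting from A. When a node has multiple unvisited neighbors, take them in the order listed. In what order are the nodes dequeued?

A, P, B, E, G, K, J, I, R, S, D, H, M, L, C, Q, F, O, N

Visit A; enqueue P, B, E, G, K → queue [P, B, E, G, K]
Visit P; enqueue J, I → queue [B, E, G, K, J, I]
Visit B; enqueue R, S, D, H → queue [E, G, K, J, I, R, S, D, H]
Visit E; enqueue M → queue [G, K, J, I, R, S, D, H, M]
Visit G → queue [K, J, I, R, S, D, H, M]
Visit K; enqueue L → queue [J, I, R, S, D, H, M, L]
Visit J; enqueue C → queue [I, R, S, D, H, M, L, C]
Visit I → queue [R, S, D, H, M, L, C]
Visit R; enqueue Q, F, O → queue [S, D, H, M, L, C, Q, F, O]
Visit S → queue [D, H, M, L, C, Q, F, O]
Visit D → queue [H, M, L, C, Q, F, O]
Visit H; enqueue N → queue [M, L, C, Q, F, O, N]
Visit M → queue [L, C, Q, F, O, N]
Visit L → queue [C, Q, F, O, N]
Visit C → queue [Q, F, O, N]
Visit Q → queue [F, O, N]
Visit F → queue [O, N]
Visit O → queue [N]
Visit N → queue []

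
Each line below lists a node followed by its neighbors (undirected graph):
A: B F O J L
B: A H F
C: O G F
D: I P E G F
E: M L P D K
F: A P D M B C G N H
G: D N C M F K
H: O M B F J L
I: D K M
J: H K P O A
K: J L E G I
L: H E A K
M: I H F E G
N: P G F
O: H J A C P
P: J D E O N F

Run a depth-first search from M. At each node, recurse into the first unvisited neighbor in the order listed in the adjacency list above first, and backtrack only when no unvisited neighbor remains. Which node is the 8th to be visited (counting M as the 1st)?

A

Visit M
M → I
I → D
D → P
P → J
J → H
H → O
O → A
A → B
B → F
F → C
C → G
G → N
G → K
K → L
L → E

Visit order: M, I, D, P, J, H, O, A, B, F, C, G, N, K, L, E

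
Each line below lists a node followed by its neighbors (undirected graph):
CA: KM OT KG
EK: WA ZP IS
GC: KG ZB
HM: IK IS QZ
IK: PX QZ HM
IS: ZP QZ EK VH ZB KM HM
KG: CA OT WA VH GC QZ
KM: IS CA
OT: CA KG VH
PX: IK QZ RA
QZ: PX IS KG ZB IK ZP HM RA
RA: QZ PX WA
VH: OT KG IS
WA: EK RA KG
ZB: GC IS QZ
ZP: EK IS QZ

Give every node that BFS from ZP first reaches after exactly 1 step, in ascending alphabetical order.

EK, IS, QZ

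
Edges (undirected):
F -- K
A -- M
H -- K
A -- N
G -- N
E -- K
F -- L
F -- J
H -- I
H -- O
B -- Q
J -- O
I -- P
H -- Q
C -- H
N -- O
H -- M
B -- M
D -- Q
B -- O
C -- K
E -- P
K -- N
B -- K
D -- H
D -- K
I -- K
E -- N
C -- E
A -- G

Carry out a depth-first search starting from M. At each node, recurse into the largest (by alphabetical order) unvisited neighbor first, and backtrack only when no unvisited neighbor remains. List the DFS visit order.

Visit M
M → H
H → Q
Q → D
D → K
K → N
N → O
O → J
J → F
F → L
O → B
N → G
G → A
N → E
E → P
P → I
E → C

M, H, Q, D, K, N, O, J, F, L, B, G, A, E, P, I, C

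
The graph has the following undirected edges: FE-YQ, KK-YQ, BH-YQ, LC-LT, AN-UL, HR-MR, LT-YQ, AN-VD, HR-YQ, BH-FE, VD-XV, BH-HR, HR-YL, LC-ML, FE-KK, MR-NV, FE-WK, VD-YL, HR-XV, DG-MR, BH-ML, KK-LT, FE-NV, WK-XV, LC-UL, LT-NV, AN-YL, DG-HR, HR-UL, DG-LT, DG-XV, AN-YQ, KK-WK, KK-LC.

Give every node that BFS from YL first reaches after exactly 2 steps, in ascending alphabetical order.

Level 0: YL
Level 1: AN, HR, VD
Level 2: BH, DG, MR, UL, XV, YQ
Level 3: FE, KK, LC, LT, ML, NV, WK

BH, DG, MR, UL, XV, YQ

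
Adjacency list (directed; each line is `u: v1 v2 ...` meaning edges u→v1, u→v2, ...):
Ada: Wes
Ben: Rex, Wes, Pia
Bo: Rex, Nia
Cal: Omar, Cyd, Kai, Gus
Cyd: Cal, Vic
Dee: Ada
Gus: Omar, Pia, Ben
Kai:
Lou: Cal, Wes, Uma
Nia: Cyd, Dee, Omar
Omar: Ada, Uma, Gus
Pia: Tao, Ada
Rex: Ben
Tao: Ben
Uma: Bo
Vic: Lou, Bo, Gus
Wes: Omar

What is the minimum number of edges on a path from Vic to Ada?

Level 0: Vic
Level 1: Bo, Gus, Lou
Level 2: Ben, Cal, Nia, Omar, Pia, Rex, Uma, Wes
Level 3: Ada, Cyd, Dee, Kai, Tao
Ada first appears at level 3.

3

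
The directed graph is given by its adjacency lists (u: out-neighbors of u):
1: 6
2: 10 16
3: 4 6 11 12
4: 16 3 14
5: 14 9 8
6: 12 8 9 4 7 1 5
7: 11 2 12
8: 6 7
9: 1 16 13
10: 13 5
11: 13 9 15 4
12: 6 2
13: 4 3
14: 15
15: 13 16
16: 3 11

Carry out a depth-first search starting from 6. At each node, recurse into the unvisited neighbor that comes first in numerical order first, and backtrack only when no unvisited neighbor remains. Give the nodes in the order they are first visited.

6 -> 1 -> 4 -> 3 -> 11 -> 9 -> 13 -> 16 -> 15 -> 12 -> 2 -> 10 -> 5 -> 8 -> 7 -> 14

Visit 6
6 → 1
6 → 4
4 → 3
3 → 11
11 → 9
9 → 13
9 → 16
11 → 15
3 → 12
12 → 2
2 → 10
10 → 5
5 → 8
8 → 7
5 → 14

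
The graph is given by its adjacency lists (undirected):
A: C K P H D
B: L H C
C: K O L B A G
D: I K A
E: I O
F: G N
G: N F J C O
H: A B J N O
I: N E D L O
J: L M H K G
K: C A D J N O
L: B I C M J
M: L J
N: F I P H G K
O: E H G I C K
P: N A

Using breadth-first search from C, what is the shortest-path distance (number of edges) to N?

2

Level 0: C
Level 1: A, B, G, K, L, O
Level 2: D, E, F, H, I, J, M, N, P
N first appears at level 2.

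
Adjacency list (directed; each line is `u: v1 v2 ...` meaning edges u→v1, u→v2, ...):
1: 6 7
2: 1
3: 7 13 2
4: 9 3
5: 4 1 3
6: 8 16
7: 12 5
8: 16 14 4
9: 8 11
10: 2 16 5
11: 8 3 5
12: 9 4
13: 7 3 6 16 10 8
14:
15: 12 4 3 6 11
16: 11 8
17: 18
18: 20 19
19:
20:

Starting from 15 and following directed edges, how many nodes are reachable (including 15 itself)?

BFS from 15 visits: 15, 12, 4, 3, 6, 11, 9, 7, 13, 2, 8, 16, 5, 10, 1, 14
Reachable nodes: 16 of 20 total.

16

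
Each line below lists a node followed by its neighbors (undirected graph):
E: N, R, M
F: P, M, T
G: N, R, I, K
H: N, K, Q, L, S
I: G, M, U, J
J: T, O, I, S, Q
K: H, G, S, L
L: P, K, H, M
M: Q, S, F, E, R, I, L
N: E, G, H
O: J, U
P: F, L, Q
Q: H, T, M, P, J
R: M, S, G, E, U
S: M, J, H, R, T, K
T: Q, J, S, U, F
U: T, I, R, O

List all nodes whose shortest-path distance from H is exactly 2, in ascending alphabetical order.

E, G, J, M, P, R, T

Level 0: H
Level 1: K, L, N, Q, S
Level 2: E, G, J, M, P, R, T
Level 3: F, I, O, U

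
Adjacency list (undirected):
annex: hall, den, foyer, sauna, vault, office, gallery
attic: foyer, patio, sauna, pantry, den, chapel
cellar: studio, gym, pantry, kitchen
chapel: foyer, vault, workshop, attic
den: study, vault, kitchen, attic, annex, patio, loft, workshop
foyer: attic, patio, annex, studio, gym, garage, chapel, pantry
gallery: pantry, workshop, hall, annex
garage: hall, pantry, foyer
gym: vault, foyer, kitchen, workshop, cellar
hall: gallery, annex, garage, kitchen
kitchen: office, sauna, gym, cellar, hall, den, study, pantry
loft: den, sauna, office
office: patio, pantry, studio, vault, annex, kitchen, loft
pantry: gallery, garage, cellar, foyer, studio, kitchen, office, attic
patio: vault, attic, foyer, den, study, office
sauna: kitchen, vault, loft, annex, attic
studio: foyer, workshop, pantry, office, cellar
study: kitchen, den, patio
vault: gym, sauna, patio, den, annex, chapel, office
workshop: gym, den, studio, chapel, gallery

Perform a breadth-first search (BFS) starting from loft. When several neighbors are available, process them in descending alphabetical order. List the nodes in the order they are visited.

Visit loft; enqueue sauna, office, den → queue [sauna, office, den]
Visit sauna; enqueue vault, kitchen, attic, annex → queue [office, den, vault, kitchen, attic, annex]
Visit office; enqueue studio, patio, pantry → queue [den, vault, kitchen, attic, annex, studio, patio, pantry]
Visit den; enqueue workshop, study → queue [vault, kitchen, attic, annex, studio, patio, pantry, workshop, study]
Visit vault; enqueue gym, chapel → queue [kitchen, attic, annex, studio, patio, pantry, workshop, study, gym, chapel]
Visit kitchen; enqueue hall, cellar → queue [attic, annex, studio, patio, pantry, workshop, study, gym, chapel, hall, cellar]
Visit attic; enqueue foyer → queue [annex, studio, patio, pantry, workshop, study, gym, chapel, hall, cellar, foyer]
Visit annex; enqueue gallery → queue [studio, patio, pantry, workshop, study, gym, chapel, hall, cellar, foyer, gallery]
Visit studio → queue [patio, pantry, workshop, study, gym, chapel, hall, cellar, foyer, gallery]
Visit patio → queue [pantry, workshop, study, gym, chapel, hall, cellar, foyer, gallery]
Visit pantry; enqueue garage → queue [workshop, study, gym, chapel, hall, cellar, foyer, gallery, garage]
Visit workshop → queue [study, gym, chapel, hall, cellar, foyer, gallery, garage]
Visit study → queue [gym, chapel, hall, cellar, foyer, gallery, garage]
Visit gym → queue [chapel, hall, cellar, foyer, gallery, garage]
Visit chapel → queue [hall, cellar, foyer, gallery, garage]
Visit hall → queue [cellar, foyer, gallery, garage]
Visit cellar → queue [foyer, gallery, garage]
Visit foyer → queue [gallery, garage]
Visit gallery → queue [garage]
Visit garage → queue []

loft -> sauna -> office -> den -> vault -> kitchen -> attic -> annex -> studio -> patio -> pantry -> workshop -> study -> gym -> chapel -> hall -> cellar -> foyer -> gallery -> garage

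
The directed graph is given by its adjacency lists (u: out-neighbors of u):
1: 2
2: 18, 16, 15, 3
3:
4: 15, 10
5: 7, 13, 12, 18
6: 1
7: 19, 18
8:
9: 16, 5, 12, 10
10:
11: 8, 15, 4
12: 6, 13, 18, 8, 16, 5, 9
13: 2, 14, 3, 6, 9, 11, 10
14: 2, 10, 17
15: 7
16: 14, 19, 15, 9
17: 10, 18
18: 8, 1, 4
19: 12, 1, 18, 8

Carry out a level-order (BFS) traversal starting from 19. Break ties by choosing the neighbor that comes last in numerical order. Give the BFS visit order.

Visit 19; enqueue 18, 12, 8, 1 → queue [18, 12, 8, 1]
Visit 18; enqueue 4 → queue [12, 8, 1, 4]
Visit 12; enqueue 16, 13, 9, 6, 5 → queue [8, 1, 4, 16, 13, 9, 6, 5]
Visit 8 → queue [1, 4, 16, 13, 9, 6, 5]
Visit 1; enqueue 2 → queue [4, 16, 13, 9, 6, 5, 2]
Visit 4; enqueue 15, 10 → queue [16, 13, 9, 6, 5, 2, 15, 10]
Visit 16; enqueue 14 → queue [13, 9, 6, 5, 2, 15, 10, 14]
Visit 13; enqueue 11, 3 → queue [9, 6, 5, 2, 15, 10, 14, 11, 3]
Visit 9 → queue [6, 5, 2, 15, 10, 14, 11, 3]
Visit 6 → queue [5, 2, 15, 10, 14, 11, 3]
Visit 5; enqueue 7 → queue [2, 15, 10, 14, 11, 3, 7]
Visit 2 → queue [15, 10, 14, 11, 3, 7]
Visit 15 → queue [10, 14, 11, 3, 7]
Visit 10 → queue [14, 11, 3, 7]
Visit 14; enqueue 17 → queue [11, 3, 7, 17]
Visit 11 → queue [3, 7, 17]
Visit 3 → queue [7, 17]
Visit 7 → queue [17]
Visit 17 → queue []

19 -> 18 -> 12 -> 8 -> 1 -> 4 -> 16 -> 13 -> 9 -> 6 -> 5 -> 2 -> 15 -> 10 -> 14 -> 11 -> 3 -> 7 -> 17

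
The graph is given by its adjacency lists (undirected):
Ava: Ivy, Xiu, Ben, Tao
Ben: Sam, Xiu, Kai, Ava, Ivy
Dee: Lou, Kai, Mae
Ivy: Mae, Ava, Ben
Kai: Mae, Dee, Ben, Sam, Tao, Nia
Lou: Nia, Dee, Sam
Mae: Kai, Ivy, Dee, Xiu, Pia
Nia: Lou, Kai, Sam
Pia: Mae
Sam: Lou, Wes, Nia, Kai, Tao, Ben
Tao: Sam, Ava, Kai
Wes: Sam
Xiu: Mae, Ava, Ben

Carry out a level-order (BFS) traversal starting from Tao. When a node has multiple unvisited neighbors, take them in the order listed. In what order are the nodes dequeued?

Tao → Sam → Ava → Kai → Lou → Wes → Nia → Ben → Ivy → Xiu → Mae → Dee → Pia

Visit Tao; enqueue Sam, Ava, Kai → queue [Sam, Ava, Kai]
Visit Sam; enqueue Lou, Wes, Nia, Ben → queue [Ava, Kai, Lou, Wes, Nia, Ben]
Visit Ava; enqueue Ivy, Xiu → queue [Kai, Lou, Wes, Nia, Ben, Ivy, Xiu]
Visit Kai; enqueue Mae, Dee → queue [Lou, Wes, Nia, Ben, Ivy, Xiu, Mae, Dee]
Visit Lou → queue [Wes, Nia, Ben, Ivy, Xiu, Mae, Dee]
Visit Wes → queue [Nia, Ben, Ivy, Xiu, Mae, Dee]
Visit Nia → queue [Ben, Ivy, Xiu, Mae, Dee]
Visit Ben → queue [Ivy, Xiu, Mae, Dee]
Visit Ivy → queue [Xiu, Mae, Dee]
Visit Xiu → queue [Mae, Dee]
Visit Mae; enqueue Pia → queue [Dee, Pia]
Visit Dee → queue [Pia]
Visit Pia → queue []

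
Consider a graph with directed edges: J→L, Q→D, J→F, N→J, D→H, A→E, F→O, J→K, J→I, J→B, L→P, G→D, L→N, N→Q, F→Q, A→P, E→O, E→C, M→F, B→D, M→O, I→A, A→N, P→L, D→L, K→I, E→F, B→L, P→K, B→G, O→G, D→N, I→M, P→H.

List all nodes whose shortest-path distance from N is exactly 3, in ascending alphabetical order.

A, G, H, M, O, P

Level 0: N
Level 1: J, Q
Level 2: B, D, F, I, K, L
Level 3: A, G, H, M, O, P
Level 4: E
Level 5: C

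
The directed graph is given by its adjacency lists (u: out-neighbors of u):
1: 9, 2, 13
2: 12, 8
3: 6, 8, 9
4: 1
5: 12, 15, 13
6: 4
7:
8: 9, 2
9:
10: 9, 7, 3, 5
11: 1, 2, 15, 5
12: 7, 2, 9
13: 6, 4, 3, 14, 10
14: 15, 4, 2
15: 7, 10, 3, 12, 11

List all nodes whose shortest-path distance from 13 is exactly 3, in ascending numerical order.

11, 12

Level 0: 13
Level 1: 3, 4, 6, 10, 14
Level 2: 1, 2, 5, 7, 8, 9, 15
Level 3: 11, 12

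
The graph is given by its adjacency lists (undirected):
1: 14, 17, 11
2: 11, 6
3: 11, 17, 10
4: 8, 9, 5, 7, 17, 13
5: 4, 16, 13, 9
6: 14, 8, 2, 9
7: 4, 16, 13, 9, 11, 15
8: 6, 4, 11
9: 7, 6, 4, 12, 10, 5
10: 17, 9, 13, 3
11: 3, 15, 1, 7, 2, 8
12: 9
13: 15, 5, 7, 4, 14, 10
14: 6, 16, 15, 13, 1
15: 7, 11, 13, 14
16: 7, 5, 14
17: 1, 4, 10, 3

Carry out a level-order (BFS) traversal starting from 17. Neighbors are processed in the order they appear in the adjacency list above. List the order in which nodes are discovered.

17 1 4 10 3 14 11 8 9 5 7 13 6 16 15 2 12

Visit 17; enqueue 1, 4, 10, 3 → queue [1, 4, 10, 3]
Visit 1; enqueue 14, 11 → queue [4, 10, 3, 14, 11]
Visit 4; enqueue 8, 9, 5, 7, 13 → queue [10, 3, 14, 11, 8, 9, 5, 7, 13]
Visit 10 → queue [3, 14, 11, 8, 9, 5, 7, 13]
Visit 3 → queue [14, 11, 8, 9, 5, 7, 13]
Visit 14; enqueue 6, 16, 15 → queue [11, 8, 9, 5, 7, 13, 6, 16, 15]
Visit 11; enqueue 2 → queue [8, 9, 5, 7, 13, 6, 16, 15, 2]
Visit 8 → queue [9, 5, 7, 13, 6, 16, 15, 2]
Visit 9; enqueue 12 → queue [5, 7, 13, 6, 16, 15, 2, 12]
Visit 5 → queue [7, 13, 6, 16, 15, 2, 12]
Visit 7 → queue [13, 6, 16, 15, 2, 12]
Visit 13 → queue [6, 16, 15, 2, 12]
Visit 6 → queue [16, 15, 2, 12]
Visit 16 → queue [15, 2, 12]
Visit 15 → queue [2, 12]
Visit 2 → queue [12]
Visit 12 → queue []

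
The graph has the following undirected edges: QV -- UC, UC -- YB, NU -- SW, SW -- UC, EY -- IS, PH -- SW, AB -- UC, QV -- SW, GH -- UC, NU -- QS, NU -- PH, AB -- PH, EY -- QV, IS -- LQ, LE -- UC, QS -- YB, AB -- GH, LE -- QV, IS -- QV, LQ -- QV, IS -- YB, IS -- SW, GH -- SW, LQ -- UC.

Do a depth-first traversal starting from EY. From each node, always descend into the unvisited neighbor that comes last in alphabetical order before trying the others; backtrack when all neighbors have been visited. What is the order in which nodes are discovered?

EY, QV, UC, YB, QS, NU, SW, PH, AB, GH, IS, LQ, LE

Visit EY
EY → QV
QV → UC
UC → YB
YB → QS
QS → NU
NU → SW
SW → PH
PH → AB
AB → GH
SW → IS
IS → LQ
UC → LE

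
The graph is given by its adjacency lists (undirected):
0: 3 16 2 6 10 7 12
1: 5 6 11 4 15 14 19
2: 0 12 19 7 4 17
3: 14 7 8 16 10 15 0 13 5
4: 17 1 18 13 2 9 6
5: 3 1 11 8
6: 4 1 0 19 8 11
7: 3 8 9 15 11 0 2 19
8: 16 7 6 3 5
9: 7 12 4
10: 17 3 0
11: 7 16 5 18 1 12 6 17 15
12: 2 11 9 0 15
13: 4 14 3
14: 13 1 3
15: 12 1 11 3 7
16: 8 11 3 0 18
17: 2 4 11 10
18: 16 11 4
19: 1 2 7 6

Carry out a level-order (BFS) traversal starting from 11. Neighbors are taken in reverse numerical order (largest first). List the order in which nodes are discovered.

11 → 18 → 17 → 16 → 15 → 12 → 7 → 6 → 5 → 1 → 4 → 10 → 2 → 8 → 3 → 0 → 9 → 19 → 14 → 13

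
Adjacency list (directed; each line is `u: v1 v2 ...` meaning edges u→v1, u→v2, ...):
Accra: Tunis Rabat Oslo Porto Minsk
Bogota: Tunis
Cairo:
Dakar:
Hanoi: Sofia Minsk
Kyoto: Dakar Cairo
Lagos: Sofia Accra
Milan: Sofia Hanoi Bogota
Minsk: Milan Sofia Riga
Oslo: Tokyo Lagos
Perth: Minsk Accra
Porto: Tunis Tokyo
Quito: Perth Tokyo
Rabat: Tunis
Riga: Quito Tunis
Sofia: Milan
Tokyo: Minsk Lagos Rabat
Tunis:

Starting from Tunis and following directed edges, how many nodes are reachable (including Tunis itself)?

BFS from Tunis visits: Tunis
Reachable nodes: 1 of 18 total.

1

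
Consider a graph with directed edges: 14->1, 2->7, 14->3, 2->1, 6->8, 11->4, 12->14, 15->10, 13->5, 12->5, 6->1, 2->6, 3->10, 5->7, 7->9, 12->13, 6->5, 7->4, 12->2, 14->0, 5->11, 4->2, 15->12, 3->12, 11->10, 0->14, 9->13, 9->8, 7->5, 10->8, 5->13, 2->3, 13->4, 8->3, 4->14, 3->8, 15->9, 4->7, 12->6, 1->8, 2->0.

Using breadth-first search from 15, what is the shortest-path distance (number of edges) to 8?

Level 0: 15
Level 1: 9, 10, 12
Level 2: 2, 5, 6, 8, 13, 14
Level 3: 0, 1, 3, 4, 7, 11
8 first appears at level 2.

2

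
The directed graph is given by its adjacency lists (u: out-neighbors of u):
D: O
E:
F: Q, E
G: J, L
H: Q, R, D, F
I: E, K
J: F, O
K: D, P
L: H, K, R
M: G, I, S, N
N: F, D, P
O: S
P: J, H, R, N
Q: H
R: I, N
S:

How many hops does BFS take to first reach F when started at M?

2

Level 0: M
Level 1: G, I, N, S
Level 2: D, E, F, J, K, L, P
Level 3: H, O, Q, R
F first appears at level 2.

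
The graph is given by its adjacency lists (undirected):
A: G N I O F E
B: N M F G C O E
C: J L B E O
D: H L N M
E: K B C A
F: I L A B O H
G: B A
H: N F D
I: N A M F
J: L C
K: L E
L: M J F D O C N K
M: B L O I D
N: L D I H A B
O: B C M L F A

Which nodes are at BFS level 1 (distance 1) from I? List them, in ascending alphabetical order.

A, F, M, N

Level 0: I
Level 1: A, F, M, N
Level 2: B, D, E, G, H, L, O
Level 3: C, J, K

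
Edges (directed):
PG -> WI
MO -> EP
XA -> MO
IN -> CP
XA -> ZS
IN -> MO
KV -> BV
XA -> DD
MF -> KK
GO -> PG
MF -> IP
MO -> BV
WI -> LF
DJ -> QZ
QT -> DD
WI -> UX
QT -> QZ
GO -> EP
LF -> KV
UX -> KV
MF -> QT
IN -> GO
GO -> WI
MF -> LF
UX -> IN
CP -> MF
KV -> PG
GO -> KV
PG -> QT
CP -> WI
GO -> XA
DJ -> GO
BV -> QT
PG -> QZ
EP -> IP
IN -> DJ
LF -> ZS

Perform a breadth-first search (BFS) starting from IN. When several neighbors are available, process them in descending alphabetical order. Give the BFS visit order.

IN, MO, GO, DJ, CP, EP, BV, XA, WI, PG, KV, QZ, MF, IP, QT, ZS, DD, UX, LF, KK

Visit IN; enqueue MO, GO, DJ, CP → queue [MO, GO, DJ, CP]
Visit MO; enqueue EP, BV → queue [GO, DJ, CP, EP, BV]
Visit GO; enqueue XA, WI, PG, KV → queue [DJ, CP, EP, BV, XA, WI, PG, KV]
Visit DJ; enqueue QZ → queue [CP, EP, BV, XA, WI, PG, KV, QZ]
Visit CP; enqueue MF → queue [EP, BV, XA, WI, PG, KV, QZ, MF]
Visit EP; enqueue IP → queue [BV, XA, WI, PG, KV, QZ, MF, IP]
Visit BV; enqueue QT → queue [XA, WI, PG, KV, QZ, MF, IP, QT]
Visit XA; enqueue ZS, DD → queue [WI, PG, KV, QZ, MF, IP, QT, ZS, DD]
Visit WI; enqueue UX, LF → queue [PG, KV, QZ, MF, IP, QT, ZS, DD, UX, LF]
Visit PG → queue [KV, QZ, MF, IP, QT, ZS, DD, UX, LF]
Visit KV → queue [QZ, MF, IP, QT, ZS, DD, UX, LF]
Visit QZ → queue [MF, IP, QT, ZS, DD, UX, LF]
Visit MF; enqueue KK → queue [IP, QT, ZS, DD, UX, LF, KK]
Visit IP → queue [QT, ZS, DD, UX, LF, KK]
Visit QT → queue [ZS, DD, UX, LF, KK]
Visit ZS → queue [DD, UX, LF, KK]
Visit DD → queue [UX, LF, KK]
Visit UX → queue [LF, KK]
Visit LF → queue [KK]
Visit KK → queue []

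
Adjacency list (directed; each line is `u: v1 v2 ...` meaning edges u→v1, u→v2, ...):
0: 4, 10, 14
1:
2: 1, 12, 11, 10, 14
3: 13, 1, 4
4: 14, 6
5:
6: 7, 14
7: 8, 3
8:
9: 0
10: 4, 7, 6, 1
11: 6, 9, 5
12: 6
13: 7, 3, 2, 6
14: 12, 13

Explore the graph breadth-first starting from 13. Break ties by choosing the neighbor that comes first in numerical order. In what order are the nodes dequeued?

13, 2, 3, 6, 7, 1, 10, 11, 12, 14, 4, 8, 5, 9, 0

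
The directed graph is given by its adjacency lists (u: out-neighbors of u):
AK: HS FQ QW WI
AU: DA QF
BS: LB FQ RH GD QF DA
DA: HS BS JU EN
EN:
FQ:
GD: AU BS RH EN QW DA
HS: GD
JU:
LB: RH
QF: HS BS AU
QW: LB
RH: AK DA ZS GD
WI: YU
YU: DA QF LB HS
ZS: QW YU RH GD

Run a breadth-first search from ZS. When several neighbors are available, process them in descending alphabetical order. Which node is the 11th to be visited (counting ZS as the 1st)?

Visit ZS; enqueue YU, RH, QW, GD → queue [YU, RH, QW, GD]
Visit YU; enqueue QF, LB, HS, DA → queue [RH, QW, GD, QF, LB, HS, DA]
Visit RH; enqueue AK → queue [QW, GD, QF, LB, HS, DA, AK]
Visit QW → queue [GD, QF, LB, HS, DA, AK]
Visit GD; enqueue EN, BS, AU → queue [QF, LB, HS, DA, AK, EN, BS, AU]
Visit QF → queue [LB, HS, DA, AK, EN, BS, AU]
Visit LB → queue [HS, DA, AK, EN, BS, AU]
Visit HS → queue [DA, AK, EN, BS, AU]
Visit DA; enqueue JU → queue [AK, EN, BS, AU, JU]
Visit AK; enqueue WI, FQ → queue [EN, BS, AU, JU, WI, FQ]
Visit EN → queue [BS, AU, JU, WI, FQ]
Visit BS → queue [AU, JU, WI, FQ]
Visit AU → queue [JU, WI, FQ]
Visit JU → queue [WI, FQ]
Visit WI → queue [FQ]
Visit FQ → queue []

Visit order: ZS, YU, RH, QW, GD, QF, LB, HS, DA, AK, EN, BS, AU, JU, WI, FQ

EN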